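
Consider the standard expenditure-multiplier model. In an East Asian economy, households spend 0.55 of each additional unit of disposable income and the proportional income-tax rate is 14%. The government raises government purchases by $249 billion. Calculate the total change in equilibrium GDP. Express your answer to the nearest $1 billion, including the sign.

+$472 billion

Spending multiplier = 1/(1 − c(1−t)) = 1/(1 − 0.55×0.86) = 1/0.527 ≈ 1.898.
ΔY = k × ΔG = (+$249 billion) / 0.527 ≈ +$472 billion.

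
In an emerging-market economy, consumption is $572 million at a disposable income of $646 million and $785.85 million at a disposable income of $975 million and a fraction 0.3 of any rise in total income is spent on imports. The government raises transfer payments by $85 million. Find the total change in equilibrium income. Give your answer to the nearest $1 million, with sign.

MPC = ΔC/ΔYd = (785.85 − 572)/(975 − 646) = 213.85/329 = 0.65.
The transfer change shifts disposable income by +$85 million, so first-round consumption changes by c·ΔTR = 0.65 × (+$85 million) = +$55.25 million.
Expenditure multiplier = 1/(1 − c + m) = 1/(1 − 0.65 + 0.3) = 1/0.65 ≈ 1.538.
The transfer multiplier is c × k = 1, so ΔY = k × (c·ΔTR) = (+$55.25 million) / 0.65 = +$85 million.

+$85 million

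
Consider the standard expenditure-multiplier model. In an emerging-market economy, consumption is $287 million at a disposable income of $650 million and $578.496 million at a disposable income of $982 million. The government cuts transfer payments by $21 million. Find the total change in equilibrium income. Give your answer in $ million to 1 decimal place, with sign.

−$151.1 million

MPC = ΔC/ΔYd = (578.496 − 287)/(982 − 650) = 291.496/332 = 0.878.
The transfer change shifts disposable income by −$21 million, so first-round consumption changes by c·ΔTR = 0.878 × (−$21 million) = −$18.438 million.
Expenditure multiplier = 1/(1 − MPC) = 1/(1 − 0.878) = 1/0.122 ≈ 8.197.
The transfer multiplier is c × k ≈ 7.197, so ΔY = k × (c·ΔTR) = (−$18.438 million) / 0.122 ≈ −$151.1 million.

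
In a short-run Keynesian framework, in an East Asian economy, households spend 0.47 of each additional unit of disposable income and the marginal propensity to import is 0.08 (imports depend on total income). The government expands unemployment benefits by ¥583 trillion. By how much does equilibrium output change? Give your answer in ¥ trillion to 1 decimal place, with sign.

The transfer change shifts disposable income by +¥583 trillion, so first-round consumption changes by c·ΔTR = 0.47 × (+¥583 trillion) = +¥274.01 trillion.
Expenditure multiplier = 1/(1 − c + m) = 1/(1 − 0.47 + 0.08) = 1/0.61 ≈ 1.639.
The transfer multiplier is c × k ≈ 0.77, so ΔY = k × (c·ΔTR) = (+¥274.01 trillion) / 0.61 ≈ +¥449.2 trillion.

+¥449.2 trillion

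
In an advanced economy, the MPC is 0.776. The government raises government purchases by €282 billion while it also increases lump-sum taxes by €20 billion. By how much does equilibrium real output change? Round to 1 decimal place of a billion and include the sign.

Expenditure multiplier = 1/(1 − MPC) = 1/(1 − 0.776) = 1/0.224 ≈ 4.464.
ΔG contributes k·ΔG = (+€282 billion) / 0.224 ≈ +€1,258.9 billion.
ΔT of +€20 billion changes first-round spending by −c·ΔT = −€15.52 billion, contributing k·(−c·ΔT) = (−€15.52 billion) / 0.224 ≈ −€69.3 billion.
Net ΔY = k(ΔG − c·ΔT) = (+€266.48 billion) / 0.224 ≈ +€1,189.6 billion.

+€1,189.6 billion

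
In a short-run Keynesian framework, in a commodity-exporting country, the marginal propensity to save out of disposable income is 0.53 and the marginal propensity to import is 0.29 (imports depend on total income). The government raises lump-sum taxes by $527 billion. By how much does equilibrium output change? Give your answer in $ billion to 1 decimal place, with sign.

−$302.1 billion

MPC = 1 − MPS = 1 − 0.53 = 0.47.
A lump-sum tax change of +$527 billion shifts disposable income by −$527 billion; first-round consumption changes by −c × ΔT = −0.47 × (+$527 billion) = −$247.69 billion.
Expenditure multiplier = 1/(1 − c + m) = 1/(1 − 0.47 + 0.29) = 1/0.82 ≈ 1.22.
The tax multiplier is −c × k ≈ −0.573, so ΔY = k × (−c·ΔT) = (−$247.69 billion) / 0.82 ≈ −$302.1 billion.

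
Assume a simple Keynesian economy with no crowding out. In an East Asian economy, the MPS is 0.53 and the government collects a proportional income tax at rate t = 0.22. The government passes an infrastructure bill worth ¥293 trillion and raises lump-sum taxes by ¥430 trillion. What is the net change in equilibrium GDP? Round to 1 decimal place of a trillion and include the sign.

MPC = 1 − MPS = 1 − 0.53 = 0.47.
Expenditure multiplier = 1/(1 − c(1−t)) = 1/(1 − 0.47×0.78) = 1/0.6334 ≈ 1.579.
ΔG contributes k·ΔG = (+¥293 trillion) / 0.6334 ≈ +¥462.6 trillion.
ΔT of +¥430 trillion changes first-round spending by −c·ΔT = −¥202.1 trillion, contributing k·(−c·ΔT) = (−¥202.1 trillion) / 0.6334 ≈ −¥319.1 trillion.
Net ΔY = k(ΔG − c·ΔT) = (+¥90.9 trillion) / 0.6334 ≈ +¥143.5 trillion.

+¥143.5 trillion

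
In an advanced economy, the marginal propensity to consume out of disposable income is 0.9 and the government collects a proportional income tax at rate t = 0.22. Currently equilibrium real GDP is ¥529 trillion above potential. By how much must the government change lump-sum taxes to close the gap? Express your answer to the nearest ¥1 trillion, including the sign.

+¥175 trillion

Spending multiplier = 1/(1 − c(1−t)) = 1/(1 − 0.9×0.78) = 1/0.298 ≈ 3.356.
Tax multiplier = −c·k = −0.9/0.298 ≈ −3.02. Need ΔY = −¥529 trillion, so ΔT = ΔY/(−c·k) = −(−¥529 trillion) × 0.298 / 0.9 ≈ +¥175 trillion.
The government should raise lump-sum taxes by ¥175 trillion.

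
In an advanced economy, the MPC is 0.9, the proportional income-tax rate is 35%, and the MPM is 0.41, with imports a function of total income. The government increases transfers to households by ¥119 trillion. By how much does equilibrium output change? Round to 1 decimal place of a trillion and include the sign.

The transfer change shifts disposable income by +¥119 trillion, so first-round consumption changes by c·ΔTR = 0.9 × (+¥119 trillion) = +¥107.1 trillion.
Expenditure multiplier = 1/(1 − c(1−t) + m) = 1/(1 − 0.9×0.65 + 0.41) = 1/0.825 ≈ 1.212.
The transfer multiplier is c × k ≈ 1.091, so ΔY = k × (c·ΔTR) = (+¥107.1 trillion) / 0.825 ≈ +¥129.8 trillion.

+¥129.8 trillion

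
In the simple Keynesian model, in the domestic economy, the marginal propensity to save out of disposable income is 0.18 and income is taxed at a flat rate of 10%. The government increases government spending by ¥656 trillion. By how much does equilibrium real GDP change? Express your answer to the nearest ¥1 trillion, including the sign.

MPC = 1 − MPS = 1 − 0.18 = 0.82.
Government-spending multiplier = 1/(1 − c(1−t)) = 1/(1 − 0.82×0.9) = 1/0.262 ≈ 3.817.
ΔY = k × ΔG = (+¥656 trillion) / 0.262 ≈ +¥2,504 trillion.

+¥2,504 trillion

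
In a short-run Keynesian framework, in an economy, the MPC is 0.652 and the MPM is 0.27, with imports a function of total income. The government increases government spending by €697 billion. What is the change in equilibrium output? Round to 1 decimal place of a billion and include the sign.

+€1,127.8 billion

Expenditure multiplier = 1/(1 − c + m) = 1/(1 − 0.652 + 0.27) = 1/0.618 ≈ 1.618.
ΔY = k × ΔG = (+€697 billion) / 0.618 ≈ +€1,127.8 billion.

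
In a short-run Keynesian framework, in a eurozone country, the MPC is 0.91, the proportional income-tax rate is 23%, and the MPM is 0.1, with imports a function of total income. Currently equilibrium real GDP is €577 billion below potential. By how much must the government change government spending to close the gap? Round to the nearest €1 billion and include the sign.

+€230 billion

Spending multiplier = 1/(1 − c(1−t) + m) = 1/(1 − 0.91×0.77 + 0.1) = 1/0.3993 ≈ 2.504.
Need ΔY = +€577 billion, so ΔG = ΔY/k = (+€577 billion) × 0.3993 ≈ +€230 billion.
The government should increase government spending by €230 billion.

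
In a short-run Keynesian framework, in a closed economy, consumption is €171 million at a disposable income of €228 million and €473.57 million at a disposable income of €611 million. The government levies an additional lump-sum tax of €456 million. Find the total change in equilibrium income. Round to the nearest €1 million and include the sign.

−€1,715 million

MPC = ΔC/ΔYd = (473.57 − 171)/(611 − 228) = 302.57/383 = 0.79.
A lump-sum tax change of +€456 million shifts disposable income by −€456 million; first-round consumption changes by −c × ΔT = −0.79 × (+€456 million) = −€360.24 million.
Expenditure multiplier = 1/(1 − MPC) = 1/(1 − 0.79) = 1/0.21 ≈ 4.762.
The tax multiplier is −c × k ≈ −3.762, so ΔY = k × (−c·ΔT) = (−€360.24 million) / 0.21 ≈ −€1,715 million.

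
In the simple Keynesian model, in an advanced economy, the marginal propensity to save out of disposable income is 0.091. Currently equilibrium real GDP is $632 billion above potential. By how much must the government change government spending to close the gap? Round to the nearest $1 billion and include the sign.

MPC = 1 − MPS = 1 − 0.091 = 0.909.
Spending multiplier = 1/(1 − MPC) = 1/(1 − 0.909) = 1/0.091 ≈ 10.989.
Need ΔY = −$632 billion, so ΔG = ΔY/k = (−$632 billion) × 0.091 ≈ −$58 billion.
The government should cut government spending by $58 billion.

−$58 billion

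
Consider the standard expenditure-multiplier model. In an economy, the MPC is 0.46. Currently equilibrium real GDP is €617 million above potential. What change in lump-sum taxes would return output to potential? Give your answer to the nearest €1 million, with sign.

+€724 million

Spending multiplier = 1/(1 − MPC) = 1/(1 − 0.46) = 1/0.54 ≈ 1.852.
Tax multiplier = −c·k = −0.46/0.54 ≈ −0.852. Need ΔY = −€617 million, so ΔT = ΔY/(−c·k) = −(−€617 million) × 0.54 / 0.46 ≈ +€724 million.
The government should raise lump-sum taxes by €724 million.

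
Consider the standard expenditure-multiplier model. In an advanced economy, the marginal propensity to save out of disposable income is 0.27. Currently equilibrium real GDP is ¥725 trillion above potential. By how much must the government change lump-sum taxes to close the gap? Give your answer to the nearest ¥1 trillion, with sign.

MPC = 1 − MPS = 1 − 0.27 = 0.73.
Spending multiplier = 1/(1 − MPC) = 1/(1 − 0.73) = 1/0.27 ≈ 3.704.
Tax multiplier = −c·k = −0.73/0.27 ≈ −2.704. Need ΔY = −¥725 trillion, so ΔT = ΔY/(−c·k) = −(−¥725 trillion) × 0.27 / 0.73 ≈ +¥268 trillion.
The government should raise lump-sum taxes by ¥268 trillion.

+¥268 trillion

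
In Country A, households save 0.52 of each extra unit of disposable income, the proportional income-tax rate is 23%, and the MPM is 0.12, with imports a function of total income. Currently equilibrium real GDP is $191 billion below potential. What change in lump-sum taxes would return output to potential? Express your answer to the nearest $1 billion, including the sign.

MPC = 1 − MPS = 1 − 0.52 = 0.48.
Spending multiplier = 1/(1 − c(1−t) + m) = 1/(1 − 0.48×0.77 + 0.12) = 1/0.7504 ≈ 1.333.
Tax multiplier = −c·k = −0.48/0.7504 ≈ −0.64. Need ΔY = +$191 billion, so ΔT = ΔY/(−c·k) = −(+$191 billion) × 0.7504 / 0.48 ≈ −$299 billion.
The government should cut lump-sum taxes by $299 billion.

−$299 billion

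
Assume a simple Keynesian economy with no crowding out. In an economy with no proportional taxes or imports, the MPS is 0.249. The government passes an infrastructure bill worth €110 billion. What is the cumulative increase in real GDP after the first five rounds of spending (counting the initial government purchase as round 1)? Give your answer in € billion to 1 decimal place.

€336.2 billion

MPC = 1 − MPS = 1 − 0.249 = 0.751.
Round 1 adds ΔG = €110 billion; each later round is MPC = 0.751 times the previous.
After 5 rounds: 110 + 82.61 + 62.04011 + 46.59212261 + 34.99068408011 = ΔG·(1 − c^5)/(1 − c) = 110 × (1 − 0.238890943128751)/0.249 ≈ €336.2 billion.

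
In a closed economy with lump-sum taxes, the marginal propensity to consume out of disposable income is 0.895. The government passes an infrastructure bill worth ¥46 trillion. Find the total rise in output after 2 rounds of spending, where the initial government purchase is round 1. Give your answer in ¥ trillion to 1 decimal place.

¥87.2 trillion

Round 1 adds ΔG = ¥46 trillion; each later round is MPC = 0.895 times the previous.
After 2 rounds: 46 + 41.17 = ΔG·(1 − c^2)/(1 − c) = 46 × (1 − 0.801025)/0.105 ≈ ¥87.2 trillion.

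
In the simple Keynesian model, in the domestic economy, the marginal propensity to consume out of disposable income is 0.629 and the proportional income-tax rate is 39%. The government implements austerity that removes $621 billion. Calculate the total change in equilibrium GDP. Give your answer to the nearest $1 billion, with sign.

Government-spending multiplier = 1/(1 − c(1−t)) = 1/(1 − 0.629×0.61) = 1/0.61631 ≈ 1.623.
ΔY = k × ΔG = (−$621 billion) / 0.61631 ≈ −$1,008 billion.

−$1,008 billion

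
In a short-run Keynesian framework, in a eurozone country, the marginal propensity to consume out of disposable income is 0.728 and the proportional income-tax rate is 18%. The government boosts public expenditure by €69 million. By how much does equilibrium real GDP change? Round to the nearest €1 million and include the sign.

+€171 million

Government-spending multiplier = 1/(1 − c(1−t)) = 1/(1 − 0.728×0.82) = 1/0.40304 ≈ 2.481.
ΔY = k × ΔG = (+€69 million) / 0.40304 ≈ +€171 million.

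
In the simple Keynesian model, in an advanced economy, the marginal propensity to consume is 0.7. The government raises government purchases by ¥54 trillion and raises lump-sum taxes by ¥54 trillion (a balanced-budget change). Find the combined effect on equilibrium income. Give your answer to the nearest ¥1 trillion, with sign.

+¥54 trillion

Expenditure multiplier = 1/(1 − MPC) = 1/(1 − 0.7) = 1/0.3 ≈ 3.333.
ΔG contributes k·ΔG = (+¥54 trillion) / 0.3 = +¥180 trillion.
ΔT of +¥54 trillion changes first-round spending by −c·ΔT = −¥37.8 trillion, contributing k·(−c·ΔT) = (−¥37.8 trillion) / 0.3 = −¥126 trillion.
With ΔG = ΔT and no other leakages, the balanced-budget multiplier is 1, so ΔY = ΔG = +¥54 trillion.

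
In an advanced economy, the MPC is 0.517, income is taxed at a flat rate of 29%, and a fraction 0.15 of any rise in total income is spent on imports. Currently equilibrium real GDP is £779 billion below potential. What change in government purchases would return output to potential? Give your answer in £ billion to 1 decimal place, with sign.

+£609.9 billion

Spending multiplier = 1/(1 − c(1−t) + m) = 1/(1 − 0.517×0.71 + 0.15) = 1/0.78293 ≈ 1.277.
Need ΔY = +£779 billion, so ΔG = ΔY/k = (+£779 billion) × 0.78293 ≈ +£609.9 billion.
The government should increase government purchases by £609.9 billion.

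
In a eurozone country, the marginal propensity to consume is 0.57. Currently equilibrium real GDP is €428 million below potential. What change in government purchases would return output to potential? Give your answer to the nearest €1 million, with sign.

Spending multiplier = 1/(1 − MPC) = 1/(1 − 0.57) = 1/0.43 ≈ 2.326.
Need ΔY = +€428 million, so ΔG = ΔY/k = (+€428 million) × 0.43 ≈ +€184 million.
The government should increase government purchases by €184 million.

+€184 million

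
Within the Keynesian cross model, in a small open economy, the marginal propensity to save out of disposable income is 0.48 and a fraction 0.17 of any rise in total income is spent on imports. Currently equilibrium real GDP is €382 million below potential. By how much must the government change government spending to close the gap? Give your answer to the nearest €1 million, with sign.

+€248 million

MPC = 1 − MPS = 1 − 0.48 = 0.52.
Spending multiplier = 1/(1 − c + m) = 1/(1 − 0.52 + 0.17) = 1/0.65 ≈ 1.538.
Need ΔY = +€382 million, so ΔG = ΔY/k = (+€382 million) × 0.65 ≈ +€248 million.
The government should increase government spending by €248 million.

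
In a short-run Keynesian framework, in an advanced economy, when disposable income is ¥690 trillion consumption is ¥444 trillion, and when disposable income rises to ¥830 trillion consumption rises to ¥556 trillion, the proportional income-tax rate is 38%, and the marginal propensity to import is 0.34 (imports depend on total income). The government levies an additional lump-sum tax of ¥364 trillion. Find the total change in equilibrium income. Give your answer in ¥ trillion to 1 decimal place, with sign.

−¥345.0 trillion

MPC = ΔC/ΔYd = (556 − 444)/(830 − 690) = 112/140 = 0.8.
A lump-sum tax change of +¥364 trillion shifts disposable income by −¥364 trillion; first-round consumption changes by −c × ΔT = −0.8 × (+¥364 trillion) = −¥291.2 trillion.
Expenditure multiplier = 1/(1 − c(1−t) + m) = 1/(1 − 0.8×0.62 + 0.34) = 1/0.844 ≈ 1.185.
The tax multiplier is −c × k ≈ −0.948, so ΔY = k × (−c·ΔT) = (−¥291.2 trillion) / 0.844 ≈ −¥345 trillion.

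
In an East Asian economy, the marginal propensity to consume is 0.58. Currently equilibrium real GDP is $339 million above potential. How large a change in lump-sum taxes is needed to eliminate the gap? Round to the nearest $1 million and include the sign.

Spending multiplier = 1/(1 − MPC) = 1/(1 − 0.58) = 1/0.42 ≈ 2.381.
Tax multiplier = −c·k = −0.58/0.42 ≈ −1.381. Need ΔY = −$339 million, so ΔT = ΔY/(−c·k) = −(−$339 million) × 0.42 / 0.58 ≈ +$245 million.
The government should raise lump-sum taxes by $245 million.

+$245 million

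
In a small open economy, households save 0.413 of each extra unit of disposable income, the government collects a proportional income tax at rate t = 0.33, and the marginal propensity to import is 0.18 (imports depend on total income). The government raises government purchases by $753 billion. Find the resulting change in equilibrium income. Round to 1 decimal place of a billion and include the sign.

MPC = 1 − MPS = 1 − 0.413 = 0.587.
Expenditure multiplier = 1/(1 − c(1−t) + m) = 1/(1 − 0.587×0.67 + 0.18) = 1/0.78671 ≈ 1.271.
ΔY = k × ΔG = (+$753 billion) / 0.78671 ≈ +$957.2 billion.

+$957.2 billion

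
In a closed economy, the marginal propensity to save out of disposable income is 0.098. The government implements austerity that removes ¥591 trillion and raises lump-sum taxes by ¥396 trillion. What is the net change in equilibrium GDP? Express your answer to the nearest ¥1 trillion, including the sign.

−¥9,675 trillion

MPC = 1 − MPS = 1 − 0.098 = 0.902.
Expenditure multiplier = 1/(1 − MPC) = 1/(1 − 0.902) = 1/0.098 ≈ 10.204.
ΔG contributes k·ΔG = (−¥591 trillion) / 0.098 ≈ −¥6,030.6 trillion.
ΔT of +¥396 trillion changes first-round spending by −c·ΔT = −¥357.192 trillion, contributing k·(−c·ΔT) = (−¥357.192 trillion) / 0.098 ≈ −¥3,644.8 trillion.
Net ΔY = k(ΔG − c·ΔT) = (−¥948.192 trillion) / 0.098 ≈ −¥9,675 trillion.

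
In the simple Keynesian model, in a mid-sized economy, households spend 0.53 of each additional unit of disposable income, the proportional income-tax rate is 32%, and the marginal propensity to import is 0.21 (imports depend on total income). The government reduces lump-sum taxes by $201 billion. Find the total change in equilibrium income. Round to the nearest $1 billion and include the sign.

A lump-sum tax change of −$201 billion shifts disposable income by +$201 billion; first-round consumption changes by −c × ΔT = −0.53 × (−$201 billion) = +$106.53 billion.
Expenditure multiplier = 1/(1 − c(1−t) + m) = 1/(1 − 0.53×0.68 + 0.21) = 1/0.8496 ≈ 1.177.
The tax multiplier is −c × k ≈ −0.624, so ΔY = k × (−c·ΔT) = (+$106.53 billion) / 0.8496 ≈ +$125 billion.

+$125 billion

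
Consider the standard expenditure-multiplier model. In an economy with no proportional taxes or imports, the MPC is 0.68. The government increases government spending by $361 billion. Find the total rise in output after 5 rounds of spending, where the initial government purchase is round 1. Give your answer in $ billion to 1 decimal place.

$964.1 billion

Round 1 adds ΔG = $361 billion; each later round is MPC = 0.68 times the previous.
After 5 rounds: 361 + 245.48 + 166.9264 + 113.509952 + 77.18676736 = ΔG·(1 − c^5)/(1 − c) = 361 × (1 − 0.1453933568)/0.32 ≈ $964.1 billion.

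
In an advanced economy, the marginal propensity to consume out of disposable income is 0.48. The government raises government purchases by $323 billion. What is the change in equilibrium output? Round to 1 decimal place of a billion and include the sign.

+$621.2 billion

Expenditure multiplier = 1/(1 − MPC) = 1/(1 − 0.48) = 1/0.52 ≈ 1.923.
ΔY = k × ΔG = (+$323 billion) / 0.52 ≈ +$621.2 billion.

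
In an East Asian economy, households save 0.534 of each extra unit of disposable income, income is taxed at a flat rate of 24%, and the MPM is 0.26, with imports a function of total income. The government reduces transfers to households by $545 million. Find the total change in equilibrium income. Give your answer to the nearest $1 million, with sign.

−$280 million

MPC = 1 − MPS = 1 − 0.534 = 0.466.
The transfer change shifts disposable income by −$545 million, so first-round consumption changes by c·ΔTR = 0.466 × (−$545 million) = −$253.97 million.
Expenditure multiplier = 1/(1 − c(1−t) + m) = 1/(1 − 0.466×0.76 + 0.26) = 1/0.90584 ≈ 1.104.
The transfer multiplier is c × k ≈ 0.514, so ΔY = k × (c·ΔTR) = (−$253.97 million) / 0.90584 ≈ −$280 million.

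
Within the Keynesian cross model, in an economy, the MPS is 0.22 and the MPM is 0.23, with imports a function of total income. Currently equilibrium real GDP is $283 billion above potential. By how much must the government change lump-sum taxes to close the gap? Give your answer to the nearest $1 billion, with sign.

MPC = 1 − MPS = 1 − 0.22 = 0.78.
Spending multiplier = 1/(1 − c + m) = 1/(1 − 0.78 + 0.23) = 1/0.45 ≈ 2.222.
Tax multiplier = −c·k = −0.78/0.45 ≈ −1.733. Need ΔY = −$283 billion, so ΔT = ΔY/(−c·k) = −(−$283 billion) × 0.45 / 0.78 ≈ +$163 billion.
The government should raise lump-sum taxes by $163 billion.

+$163 billion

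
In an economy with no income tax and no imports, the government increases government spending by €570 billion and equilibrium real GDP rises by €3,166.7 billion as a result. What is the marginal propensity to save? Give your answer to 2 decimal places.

0.18

Implied spending multiplier k = ΔY/ΔG = 3,166.7/570 ≈ 5.5556.
Since k = 1/(1 − MPC), MPC = 1 − 1/k = 1 − ΔG/ΔY = 1 − 570/3,166.7 ≈ 0.82.
MPS = 1 − MPC = 0.18.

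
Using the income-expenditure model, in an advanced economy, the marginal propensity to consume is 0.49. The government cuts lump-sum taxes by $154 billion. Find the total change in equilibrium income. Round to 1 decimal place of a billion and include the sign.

A lump-sum tax change of −$154 billion shifts disposable income by +$154 billion; first-round consumption changes by −c × ΔT = −0.49 × (−$154 billion) = +$75.46 billion.
Expenditure multiplier = 1/(1 − MPC) = 1/(1 − 0.49) = 1/0.51 ≈ 1.961.
The tax multiplier is −c × k ≈ −0.961, so ΔY = k × (−c·ΔT) = (+$75.46 billion) / 0.51 ≈ +$148 billion.

+$148.0 billion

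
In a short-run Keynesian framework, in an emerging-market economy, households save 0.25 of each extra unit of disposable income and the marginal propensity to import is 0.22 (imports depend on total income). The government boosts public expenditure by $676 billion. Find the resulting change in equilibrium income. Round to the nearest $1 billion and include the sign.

+$1,438 billion

MPC = 1 − MPS = 1 − 0.25 = 0.75.
Government-spending multiplier = 1/(1 − c + m) = 1/(1 − 0.75 + 0.22) = 1/0.47 ≈ 2.128.
ΔY = k × ΔG = (+$676 billion) / 0.47 ≈ +$1,438 billion.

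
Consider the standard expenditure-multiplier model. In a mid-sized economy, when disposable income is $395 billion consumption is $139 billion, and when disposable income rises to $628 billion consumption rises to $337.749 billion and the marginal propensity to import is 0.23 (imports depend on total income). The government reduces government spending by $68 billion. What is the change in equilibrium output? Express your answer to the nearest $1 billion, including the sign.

MPC = ΔC/ΔYd = (337.749 − 139)/(628 − 395) = 198.749/233 = 0.853.
Expenditure multiplier = 1/(1 − c + m) = 1/(1 − 0.853 + 0.23) = 1/0.377 ≈ 2.653.
ΔY = k × ΔG = (−$68 billion) / 0.377 ≈ −$180 billion.

−$180 billion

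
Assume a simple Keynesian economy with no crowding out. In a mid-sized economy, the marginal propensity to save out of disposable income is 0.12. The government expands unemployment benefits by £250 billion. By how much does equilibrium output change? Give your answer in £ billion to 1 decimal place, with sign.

MPC = 1 − MPS = 1 − 0.12 = 0.88.
The transfer change shifts disposable income by +£250 billion, so first-round consumption changes by c·ΔTR = 0.88 × (+£250 billion) = +£220 billion.
Expenditure multiplier = 1/(1 − MPC) = 1/(1 − 0.88) = 1/0.12 ≈ 8.333.
The transfer multiplier is c × k ≈ 7.333, so ΔY = k × (c·ΔTR) = (+£220 billion) / 0.12 ≈ +£1,833.3 billion.

+£1,833.3 billion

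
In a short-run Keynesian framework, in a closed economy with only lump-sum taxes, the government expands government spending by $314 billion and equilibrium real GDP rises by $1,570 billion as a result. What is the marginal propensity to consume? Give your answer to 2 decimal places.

0.80

Implied spending multiplier k = ΔY/ΔG = 1,570/314 = 5.
Since k = 1/(1 − MPC), MPC = 1 − 1/k = 1 − ΔG/ΔY = 1 − 314/1,570 = 0.80.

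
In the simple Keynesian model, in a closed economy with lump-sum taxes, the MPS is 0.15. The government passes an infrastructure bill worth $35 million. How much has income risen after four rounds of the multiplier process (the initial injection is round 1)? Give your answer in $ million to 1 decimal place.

MPC = 1 − MPS = 1 − 0.15 = 0.85.
Round 1 adds ΔG = $35 million; each later round is MPC = 0.85 times the previous.
After 4 rounds: 35 + 29.75 + 25.2875 + 21.494375 = ΔG·(1 − c^4)/(1 − c) = 35 × (1 − 0.52200625)/0.15 ≈ $111.5 million.

$111.5 million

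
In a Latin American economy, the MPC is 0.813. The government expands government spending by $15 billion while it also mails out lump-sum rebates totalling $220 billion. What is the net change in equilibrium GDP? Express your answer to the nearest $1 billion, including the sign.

Expenditure multiplier = 1/(1 − MPC) = 1/(1 − 0.813) = 1/0.187 ≈ 5.348.
ΔG contributes k·ΔG = (+$15 billion) / 0.187 ≈ +$80.2 billion.
ΔT of −$220 billion changes first-round spending by −c·ΔT = +$178.86 billion, contributing k·(−c·ΔT) = (+$178.86 billion) / 0.187 ≈ +$956.5 billion.
Net ΔY = k(ΔG − c·ΔT) = (+$193.86 billion) / 0.187 ≈ +$1,037 billion.

+$1,037 billion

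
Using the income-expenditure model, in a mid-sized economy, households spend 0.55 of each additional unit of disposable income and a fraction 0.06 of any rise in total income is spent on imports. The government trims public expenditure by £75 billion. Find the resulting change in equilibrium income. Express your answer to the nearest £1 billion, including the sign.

−£147 billion

Government-spending multiplier = 1/(1 − c + m) = 1/(1 − 0.55 + 0.06) = 1/0.51 ≈ 1.961.
ΔY = k × ΔG = (−£75 billion) / 0.51 ≈ −£147 billion.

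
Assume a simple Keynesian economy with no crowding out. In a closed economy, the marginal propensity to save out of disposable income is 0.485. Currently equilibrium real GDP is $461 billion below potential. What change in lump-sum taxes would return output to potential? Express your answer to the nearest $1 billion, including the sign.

−$434 billion

MPC = 1 − MPS = 1 − 0.485 = 0.515.
Spending multiplier = 1/(1 − MPC) = 1/(1 − 0.515) = 1/0.485 ≈ 2.062.
Tax multiplier = −c·k = −0.515/0.485 ≈ −1.062. Need ΔY = +$461 billion, so ΔT = ΔY/(−c·k) = −(+$461 billion) × 0.485 / 0.515 ≈ −$434 billion.
The government should cut lump-sum taxes by $434 billion.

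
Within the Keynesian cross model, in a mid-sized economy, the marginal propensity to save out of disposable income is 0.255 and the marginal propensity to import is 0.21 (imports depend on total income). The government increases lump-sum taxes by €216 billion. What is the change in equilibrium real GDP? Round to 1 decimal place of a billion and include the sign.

−€346.1 billion

MPC = 1 − MPS = 1 − 0.255 = 0.745.
A lump-sum tax change of +€216 billion shifts disposable income by −€216 billion; first-round consumption changes by −c × ΔT = −0.745 × (+€216 billion) = −€160.92 billion.
Expenditure multiplier = 1/(1 − c + m) = 1/(1 − 0.745 + 0.21) = 1/0.465 ≈ 2.151.
The tax multiplier is −c × k ≈ −1.602, so ΔY = k × (−c·ΔT) = (−€160.92 billion) / 0.465 ≈ −€346.1 billion.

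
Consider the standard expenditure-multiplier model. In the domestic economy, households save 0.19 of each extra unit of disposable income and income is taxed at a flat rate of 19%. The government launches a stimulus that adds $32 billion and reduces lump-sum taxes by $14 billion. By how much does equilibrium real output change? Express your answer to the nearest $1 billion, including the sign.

MPC = 1 − MPS = 1 − 0.19 = 0.81.
Expenditure multiplier = 1/(1 − c(1−t)) = 1/(1 − 0.81×0.81) = 1/0.3439 ≈ 2.908.
ΔG contributes k·ΔG = (+$32 billion) / 0.3439 ≈ +$93.1 billion.
ΔT of −$14 billion changes first-round spending by −c·ΔT = +$11.34 billion, contributing k·(−c·ΔT) = (+$11.34 billion) / 0.3439 ≈ +$33 billion.
Net ΔY = k(ΔG − c·ΔT) = (+$43.34 billion) / 0.3439 ≈ +$126 billion.

+$126 billion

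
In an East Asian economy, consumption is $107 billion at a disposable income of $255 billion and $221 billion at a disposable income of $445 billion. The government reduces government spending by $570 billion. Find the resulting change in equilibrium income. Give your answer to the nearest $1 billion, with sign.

−$1,425 billion

MPC = ΔC/ΔYd = (221 − 107)/(445 − 255) = 114/190 = 0.6.
Expenditure multiplier = 1/(1 − MPC) = 1/(1 − 0.6) = 1/0.4 = 2.5.
ΔY = k × ΔG = (−$570 billion) / 0.4 = −$1,425 billion.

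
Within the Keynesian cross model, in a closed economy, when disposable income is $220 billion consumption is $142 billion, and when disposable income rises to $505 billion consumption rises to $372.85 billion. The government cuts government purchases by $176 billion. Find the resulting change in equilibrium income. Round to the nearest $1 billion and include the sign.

MPC = ΔC/ΔYd = (372.85 − 142)/(505 − 220) = 230.85/285 = 0.81.
Expenditure multiplier = 1/(1 − MPC) = 1/(1 − 0.81) = 1/0.19 ≈ 5.263.
ΔY = k × ΔG = (−$176 billion) / 0.19 ≈ −$926 billion.

−$926 billion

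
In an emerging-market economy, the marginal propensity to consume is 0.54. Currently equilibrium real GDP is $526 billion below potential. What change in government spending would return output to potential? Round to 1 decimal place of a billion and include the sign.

+$242.0 billion

Spending multiplier = 1/(1 − MPC) = 1/(1 − 0.54) = 1/0.46 ≈ 2.174.
Need ΔY = +$526 billion, so ΔG = ΔY/k = (+$526 billion) × 0.46 ≈ +$242 billion.
The government should increase government spending by $242 billion.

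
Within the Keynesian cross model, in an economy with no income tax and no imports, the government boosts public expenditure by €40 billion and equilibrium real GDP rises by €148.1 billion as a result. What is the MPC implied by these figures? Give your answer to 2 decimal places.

0.73

Implied spending multiplier k = ΔY/ΔG = 148.1/40 = 3.7025.
Since k = 1/(1 − MPC), MPC = 1 − 1/k = 1 − ΔG/ΔY = 1 − 40/148.1 ≈ 0.73.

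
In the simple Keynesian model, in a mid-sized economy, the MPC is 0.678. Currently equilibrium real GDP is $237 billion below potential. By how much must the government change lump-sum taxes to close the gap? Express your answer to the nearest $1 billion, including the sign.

−$113 billion

Spending multiplier = 1/(1 − MPC) = 1/(1 − 0.678) = 1/0.322 ≈ 3.106.
Tax multiplier = −c·k = −0.678/0.322 ≈ −2.106. Need ΔY = +$237 billion, so ΔT = ΔY/(−c·k) = −(+$237 billion) × 0.322 / 0.678 ≈ −$113 billion.
The government should cut lump-sum taxes by $113 billion.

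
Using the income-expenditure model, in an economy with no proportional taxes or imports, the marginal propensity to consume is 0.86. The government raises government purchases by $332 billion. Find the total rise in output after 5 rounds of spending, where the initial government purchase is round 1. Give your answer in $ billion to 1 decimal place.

$1,255.8 billion

Round 1 adds ΔG = $332 billion; each later round is MPC = 0.86 times the previous.
After 5 rounds: 332 + 285.52 + 245.5472 + 211.170592 + 181.60670912 = ΔG·(1 − c^5)/(1 − c) = 332 × (1 − 0.4704270176)/0.14 ≈ $1,255.8 billion.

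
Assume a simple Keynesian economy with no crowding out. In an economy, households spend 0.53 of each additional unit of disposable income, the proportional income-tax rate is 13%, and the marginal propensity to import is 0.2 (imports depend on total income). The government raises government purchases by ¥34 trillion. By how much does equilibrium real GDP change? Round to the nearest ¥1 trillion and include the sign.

Expenditure multiplier = 1/(1 − c(1−t) + m) = 1/(1 − 0.53×0.87 + 0.2) = 1/0.7389 ≈ 1.353.
ΔY = k × ΔG = (+¥34 trillion) / 0.7389 ≈ +¥46 trillion.

+¥46 trillion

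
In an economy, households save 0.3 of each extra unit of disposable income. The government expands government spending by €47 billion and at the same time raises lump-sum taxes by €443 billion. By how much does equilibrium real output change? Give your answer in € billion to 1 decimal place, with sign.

MPC = 1 − MPS = 1 − 0.3 = 0.7.
Expenditure multiplier = 1/(1 − MPC) = 1/(1 − 0.7) = 1/0.3 ≈ 3.333.
ΔG contributes k·ΔG = (+€47 billion) / 0.3 ≈ +€156.7 billion.
ΔT of +€443 billion changes first-round spending by −c·ΔT = −€310.1 billion, contributing k·(−c·ΔT) = (−€310.1 billion) / 0.3 ≈ −€1,033.7 billion.
Net ΔY = k(ΔG − c·ΔT) = (−€263.1 billion) / 0.3 = −€877 billion.

−€877.0 billion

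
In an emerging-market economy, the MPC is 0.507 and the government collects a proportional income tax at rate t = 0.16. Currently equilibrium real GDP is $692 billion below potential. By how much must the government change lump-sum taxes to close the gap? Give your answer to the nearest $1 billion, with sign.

Spending multiplier = 1/(1 − c(1−t)) = 1/(1 − 0.507×0.84) = 1/0.57412 ≈ 1.742.
Tax multiplier = −c·k = −0.507/0.57412 ≈ −0.883. Need ΔY = +$692 billion, so ΔT = ΔY/(−c·k) = −(+$692 billion) × 0.57412 / 0.507 ≈ −$784 billion.
The government should cut lump-sum taxes by $784 billion.

−$784 billion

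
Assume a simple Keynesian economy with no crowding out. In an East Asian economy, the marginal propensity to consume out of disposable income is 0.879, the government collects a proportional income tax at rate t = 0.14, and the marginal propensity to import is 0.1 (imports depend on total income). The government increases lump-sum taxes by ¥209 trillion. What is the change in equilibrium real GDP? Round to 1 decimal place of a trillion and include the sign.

A lump-sum tax change of +¥209 trillion shifts disposable income by −¥209 trillion; first-round consumption changes by −c × ΔT = −0.879 × (+¥209 trillion) = −¥183.711 trillion.
Expenditure multiplier = 1/(1 − c(1−t) + m) = 1/(1 − 0.879×0.86 + 0.1) = 1/0.34406 ≈ 2.906.
The tax multiplier is −c × k ≈ −2.555, so ΔY = k × (−c·ΔT) = (−¥183.711 trillion) / 0.34406 ≈ −¥534 trillion.

−¥534.0 trillion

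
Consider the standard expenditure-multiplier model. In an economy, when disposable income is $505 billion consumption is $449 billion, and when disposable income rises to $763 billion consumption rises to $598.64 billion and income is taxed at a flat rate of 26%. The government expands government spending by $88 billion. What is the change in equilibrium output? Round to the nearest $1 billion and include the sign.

+$154 billion

MPC = ΔC/ΔYd = (598.64 − 449)/(763 − 505) = 149.64/258 = 0.58.
Spending multiplier = 1/(1 − c(1−t)) = 1/(1 − 0.58×0.74) = 1/0.5708 ≈ 1.752.
ΔY = k × ΔG = (+$88 billion) / 0.5708 ≈ +$154 billion.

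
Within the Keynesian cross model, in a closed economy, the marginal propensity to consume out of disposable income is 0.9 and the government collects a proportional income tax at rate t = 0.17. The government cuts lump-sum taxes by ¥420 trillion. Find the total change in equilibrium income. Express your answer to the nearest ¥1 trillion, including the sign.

+¥1,494 trillion

A lump-sum tax change of −¥420 trillion shifts disposable income by +¥420 trillion; first-round consumption changes by −c × ΔT = −0.9 × (−¥420 trillion) = +¥378 trillion.
Expenditure multiplier = 1/(1 − c(1−t)) = 1/(1 − 0.9×0.83) = 1/0.253 ≈ 3.953.
The tax multiplier is −c × k ≈ −3.557, so ΔY = k × (−c·ΔT) = (+¥378 trillion) / 0.253 ≈ +¥1,494 trillion.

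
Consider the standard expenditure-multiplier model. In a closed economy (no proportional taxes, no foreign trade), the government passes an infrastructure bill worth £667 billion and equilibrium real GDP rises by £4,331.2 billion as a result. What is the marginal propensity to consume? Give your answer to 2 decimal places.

Implied spending multiplier k = ΔY/ΔG = 4,331.2/667 ≈ 6.4936.
Since k = 1/(1 − MPC), MPC = 1 − 1/k = 1 − ΔG/ΔY = 1 − 667/4,331.2 ≈ 0.85.

0.85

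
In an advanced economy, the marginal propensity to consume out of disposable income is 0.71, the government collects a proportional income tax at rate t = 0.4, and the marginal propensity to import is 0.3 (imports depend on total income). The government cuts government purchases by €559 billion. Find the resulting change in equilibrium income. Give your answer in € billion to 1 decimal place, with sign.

Expenditure multiplier = 1/(1 − c(1−t) + m) = 1/(1 − 0.71×0.6 + 0.3) = 1/0.874 ≈ 1.144.
ΔY = k × ΔG = (−€559 billion) / 0.874 ≈ −€639.6 billion.

−€639.6 billion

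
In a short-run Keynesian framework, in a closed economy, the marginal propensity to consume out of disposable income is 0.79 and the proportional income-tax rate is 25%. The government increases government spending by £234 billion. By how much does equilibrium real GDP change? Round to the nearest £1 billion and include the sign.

Spending multiplier = 1/(1 − c(1−t)) = 1/(1 − 0.79×0.75) = 1/0.4075 ≈ 2.454.
ΔY = k × ΔG = (+£234 billion) / 0.4075 ≈ +£574 billion.

+£574 billion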